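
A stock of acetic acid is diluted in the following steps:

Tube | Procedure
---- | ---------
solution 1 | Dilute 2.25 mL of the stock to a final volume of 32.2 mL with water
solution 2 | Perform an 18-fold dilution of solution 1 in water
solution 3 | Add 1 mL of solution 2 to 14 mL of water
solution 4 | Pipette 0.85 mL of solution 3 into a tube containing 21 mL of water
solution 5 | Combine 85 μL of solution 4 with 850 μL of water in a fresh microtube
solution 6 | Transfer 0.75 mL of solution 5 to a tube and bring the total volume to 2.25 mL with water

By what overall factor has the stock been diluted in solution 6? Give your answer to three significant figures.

Step 1: 2.25 mL brought to 32.2 mL → factor 32.2/2.25 = 14.311
Step 2: 18-fold → factor 18
Step 3: 1 mL + 14 mL = 15 mL total → factor 15/1 = 15
Step 4: 0.85 mL + 21 mL = 21.85 mL total → factor 21.85/0.85 = 25.706
Step 5: 85 μL + 850 μL = 935 μL total → factor 935/85 = 11
Step 6: 0.75 mL brought to 2.25 mL → factor 2.25/0.75 = 3
Overall dilution factor = 14.311 × 18 × 15 × 25.706 × 11 × 3 = 3.2778 × 10^6

3.28 × 10^6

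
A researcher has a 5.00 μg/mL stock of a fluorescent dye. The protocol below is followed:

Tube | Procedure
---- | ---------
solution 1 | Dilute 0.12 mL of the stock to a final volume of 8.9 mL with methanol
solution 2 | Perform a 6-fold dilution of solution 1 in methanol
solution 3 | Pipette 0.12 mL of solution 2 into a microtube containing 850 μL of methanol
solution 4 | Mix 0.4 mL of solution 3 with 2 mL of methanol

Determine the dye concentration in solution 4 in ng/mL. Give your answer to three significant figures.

0.232 ng/mL

Step 1: 0.12 mL brought to 8.9 mL → factor 8.9/0.12 = 74.167
Step 2: 6-fold → factor 6
Step 3: 0.12 mL + 850 μL = 0.97 mL total → factor 0.97/0.12 = 8.0833
Step 4: 0.4 mL + 2 mL = 2.4 mL total → factor 2.4/0.4 = 6
Overall dilution factor = 74.167 × 6 × 8.0833 × 6 = 21582
Final = 5.00 μg/mL / 21582 = 0.0002317 μg/mL = 0.232 ng/mL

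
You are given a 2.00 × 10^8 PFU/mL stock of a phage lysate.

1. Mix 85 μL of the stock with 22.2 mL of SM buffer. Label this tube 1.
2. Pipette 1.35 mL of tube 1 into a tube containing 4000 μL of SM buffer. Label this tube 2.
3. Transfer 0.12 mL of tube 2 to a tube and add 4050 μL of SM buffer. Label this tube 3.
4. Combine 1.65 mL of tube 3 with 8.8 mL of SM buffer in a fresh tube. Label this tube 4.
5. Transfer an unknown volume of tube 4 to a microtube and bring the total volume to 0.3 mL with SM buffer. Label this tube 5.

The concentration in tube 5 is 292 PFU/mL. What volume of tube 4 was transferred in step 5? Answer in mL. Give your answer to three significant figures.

0.100 mL

Step 1: 85 μL + 22.2 mL = 22285 μL total → factor 22285/85 = 262.18
Step 2: 1.35 mL + 4000 μL = 5.35 mL total → factor 5.35/1.35 = 3.963
Step 3: 0.12 mL + 4050 μL = 4.17 mL total → factor 4.17/0.12 = 34.75
Step 4: 1.65 mL + 8.8 mL = 10.45 mL total → factor 10.45/1.65 = 6.3333
Step 5: v brought to 0.3 mL → factor = 0.3 mL/v
Product of known-step factors = 2.2867 × 10^5
Overall factor = 2.00 × 10^8 PFU/mL / (292 PFU/mL) = 6.8493 × 10^5
Step-5 factor = 6.8493 × 10^5 / 2.2867 × 10^5 = 2.9953
v = 0.3 mL / 2.9953 = 0.100 mL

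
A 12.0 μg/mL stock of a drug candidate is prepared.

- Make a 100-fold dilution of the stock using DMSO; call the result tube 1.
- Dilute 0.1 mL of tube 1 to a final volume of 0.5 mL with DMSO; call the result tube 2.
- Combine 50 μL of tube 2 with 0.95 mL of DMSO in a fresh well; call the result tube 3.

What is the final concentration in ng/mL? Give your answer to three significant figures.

1.20 ng/mL

Step 1: 100-fold → factor 100
Step 2: 0.1 mL brought to 0.5 mL → factor 0.5/0.1 = 5
Step 3: 50 μL + 0.95 mL = 1000 μL total → factor 1000/50 = 20
Overall dilution factor = 100 × 5 × 20 = 10000
Final = 12.0 μg/mL / 10000 = 0.001200 μg/mL = 1.20 ng/mL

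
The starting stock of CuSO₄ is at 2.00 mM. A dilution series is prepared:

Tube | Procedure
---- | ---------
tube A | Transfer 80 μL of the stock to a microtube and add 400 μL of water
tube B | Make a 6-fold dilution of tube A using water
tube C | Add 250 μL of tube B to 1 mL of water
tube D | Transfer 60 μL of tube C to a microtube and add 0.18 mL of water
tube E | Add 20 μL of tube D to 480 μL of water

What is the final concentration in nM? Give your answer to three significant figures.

Step 1: 80 μL + 400 μL = 480 μL total → factor 480/80 = 6
Step 2: 6-fold → factor 6
Step 3: 250 μL + 1 mL = 1250 μL total → factor 1250/250 = 5
Step 4: 60 μL + 0.18 mL = 240 μL total → factor 240/60 = 4
Step 5: 20 μL + 480 μL = 500 μL total → factor 500/20 = 25
Overall dilution factor = 6 × 6 × 5 × 4 × 25 = 18000
Final = 2.00 mM / 18000 = 0.0001111 mM = 111 nM

111 nM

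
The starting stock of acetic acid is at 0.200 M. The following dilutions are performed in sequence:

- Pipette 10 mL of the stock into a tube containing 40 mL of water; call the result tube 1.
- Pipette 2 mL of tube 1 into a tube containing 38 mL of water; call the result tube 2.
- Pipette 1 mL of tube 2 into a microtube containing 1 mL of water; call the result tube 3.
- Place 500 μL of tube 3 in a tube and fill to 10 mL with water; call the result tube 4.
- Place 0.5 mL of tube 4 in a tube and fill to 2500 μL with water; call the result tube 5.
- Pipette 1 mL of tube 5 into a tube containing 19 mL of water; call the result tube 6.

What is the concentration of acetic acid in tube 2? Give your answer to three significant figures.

Step 1: 10 mL + 40 mL = 50 mL total → factor 50/10 = 5
Step 2: 2 mL + 38 mL = 40 mL total → factor 40/2 = 20
Dilution factor through tube 2 = 5 × 20 = 100
[tube 2] = 0.200 M / 100 = 0.00200 M

0.00200 M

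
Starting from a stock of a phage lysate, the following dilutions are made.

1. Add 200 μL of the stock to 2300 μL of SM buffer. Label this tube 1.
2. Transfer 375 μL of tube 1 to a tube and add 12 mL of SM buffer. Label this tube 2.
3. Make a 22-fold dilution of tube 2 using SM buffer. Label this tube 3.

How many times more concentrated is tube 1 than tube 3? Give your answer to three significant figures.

726

Step 1: 200 μL + 2300 μL = 2500 μL total → factor 2500/200 = 12.5
Step 2: 375 μL + 12 mL = 12375 μL total → factor 12375/375 = 33
Step 3: 22-fold → factor 22
Dilution factor to tube 1 = 12.5; to tube 3 = 9075
[tube 1]/[tube 3] = (factor to tube 3)/(factor to tube 1) = 9075/12.5 = 726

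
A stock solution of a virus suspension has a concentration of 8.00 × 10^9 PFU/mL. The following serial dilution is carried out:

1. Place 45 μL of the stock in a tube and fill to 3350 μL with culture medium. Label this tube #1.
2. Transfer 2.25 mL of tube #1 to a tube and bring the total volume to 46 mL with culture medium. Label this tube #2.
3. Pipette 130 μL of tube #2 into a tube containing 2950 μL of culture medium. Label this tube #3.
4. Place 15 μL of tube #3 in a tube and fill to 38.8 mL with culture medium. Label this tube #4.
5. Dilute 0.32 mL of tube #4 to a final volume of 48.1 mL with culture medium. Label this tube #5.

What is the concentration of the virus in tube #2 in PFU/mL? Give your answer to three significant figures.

Step 1: 45 μL brought to 3350 μL → factor 3350/45 = 74.444
Step 2: 2.25 mL brought to 46 mL → factor 46/2.25 = 20.444
Dilution factor through tube #2 = 74.444 × 20.444 = 1522
[tube #2] = 8.00 × 10^9 PFU/mL / 1522 = 5.26 × 10^6 PFU/mL

5.26 × 10^6 PFU/mL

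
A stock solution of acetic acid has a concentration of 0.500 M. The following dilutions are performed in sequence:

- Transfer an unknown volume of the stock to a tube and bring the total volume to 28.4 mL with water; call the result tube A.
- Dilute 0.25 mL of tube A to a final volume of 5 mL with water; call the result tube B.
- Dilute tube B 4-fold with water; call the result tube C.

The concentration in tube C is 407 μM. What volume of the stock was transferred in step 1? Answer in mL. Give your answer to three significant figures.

1.85 mL

Step 1: v brought to 28.4 mL → factor = 28.4 mL/v
Step 2: 0.25 mL brought to 5 mL → factor 5/0.25 = 20
Step 3: 4-fold → factor 4
Product of known-step factors = 80
Overall factor = 0.500 M / (407 μM) = 1228.5
Step-1 factor = 1228.5 / 80 = 15.356
v = 28.4 mL / 15.356 = 1.85 mL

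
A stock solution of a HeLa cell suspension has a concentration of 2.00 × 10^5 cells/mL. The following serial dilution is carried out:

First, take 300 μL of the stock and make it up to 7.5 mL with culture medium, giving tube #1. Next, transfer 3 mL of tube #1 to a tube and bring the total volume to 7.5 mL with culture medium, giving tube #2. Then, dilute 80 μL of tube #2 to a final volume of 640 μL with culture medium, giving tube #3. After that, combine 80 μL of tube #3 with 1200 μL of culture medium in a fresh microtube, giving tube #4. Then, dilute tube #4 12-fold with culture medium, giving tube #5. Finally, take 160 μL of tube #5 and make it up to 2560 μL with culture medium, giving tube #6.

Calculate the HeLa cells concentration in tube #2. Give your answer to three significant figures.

3.20 × 10^3 cells/mL

Step 1: 300 μL brought to 7.5 mL → factor 7500/300 = 25
Step 2: 3 mL brought to 7.5 mL → factor 7.5/3 = 2.5
Dilution factor through tube #2 = 25 × 2.5 = 62.5
[tube #2] = 2.00 × 10^5 cells/mL / 62.5 = 3.20 × 10^3 cells/mL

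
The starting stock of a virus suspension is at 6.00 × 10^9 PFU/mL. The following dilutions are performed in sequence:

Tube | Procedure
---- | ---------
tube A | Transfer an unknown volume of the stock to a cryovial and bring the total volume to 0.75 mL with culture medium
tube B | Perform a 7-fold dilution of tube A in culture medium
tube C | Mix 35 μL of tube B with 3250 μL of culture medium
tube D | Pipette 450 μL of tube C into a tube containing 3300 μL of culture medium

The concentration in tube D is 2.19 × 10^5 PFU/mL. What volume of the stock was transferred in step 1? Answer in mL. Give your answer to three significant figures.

0.150 mL

Step 1: v brought to 0.75 mL → factor = 0.75 mL/v
Step 2: 7-fold → factor 7
Step 3: 35 μL + 3250 μL = 3285 μL total → factor 3285/35 = 93.857
Step 4: 450 μL + 3300 μL = 3750 μL total → factor 3750/450 = 8.3333
Product of known-step factors = 5475
Overall factor = 6.00 × 10^9 PFU/mL / (2.19 × 10^5 PFU/mL) = 27397
Step-1 factor = 27397 / 5475 = 5.0041
v = 0.75 mL / 5.0041 = 0.150 mL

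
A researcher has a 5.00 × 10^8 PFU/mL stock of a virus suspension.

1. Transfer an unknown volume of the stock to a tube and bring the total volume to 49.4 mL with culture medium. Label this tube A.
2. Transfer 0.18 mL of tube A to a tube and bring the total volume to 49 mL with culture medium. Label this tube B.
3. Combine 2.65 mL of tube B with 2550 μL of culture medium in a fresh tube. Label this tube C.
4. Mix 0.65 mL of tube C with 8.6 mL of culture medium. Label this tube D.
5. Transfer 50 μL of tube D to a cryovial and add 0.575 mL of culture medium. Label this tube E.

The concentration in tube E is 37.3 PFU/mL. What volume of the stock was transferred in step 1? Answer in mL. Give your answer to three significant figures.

0.350 mL

Step 1: v brought to 49.4 mL → factor = 49.4 mL/v
Step 2: 0.18 mL brought to 49 mL → factor 49/0.18 = 272.22
Step 3: 2.65 mL + 2550 μL = 5.2 mL total → factor 5.2/2.65 = 1.9623
Step 4: 0.65 mL + 8.6 mL = 9.25 mL total → factor 9.25/0.65 = 14.231
Step 5: 50 μL + 0.575 mL = 625 μL total → factor 625/50 = 12.5
Product of known-step factors = 95021
Overall factor = 5.00 × 10^8 PFU/mL / (37.3 PFU/mL) = 1.3405 × 10^7
Step-1 factor = 1.3405 × 10^7 / 95021 = 141.07
v = 49.4 mL / 141.07 = 0.350 mL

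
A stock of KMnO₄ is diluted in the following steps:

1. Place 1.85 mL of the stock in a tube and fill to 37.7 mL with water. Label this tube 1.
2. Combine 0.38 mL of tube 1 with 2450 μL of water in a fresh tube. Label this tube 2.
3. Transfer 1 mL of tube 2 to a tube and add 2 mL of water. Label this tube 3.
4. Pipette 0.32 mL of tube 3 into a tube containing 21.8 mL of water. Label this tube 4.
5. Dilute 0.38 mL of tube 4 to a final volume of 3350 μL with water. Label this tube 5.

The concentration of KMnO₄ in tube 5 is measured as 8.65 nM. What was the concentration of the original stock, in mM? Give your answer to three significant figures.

2.40 mM

Step 1: 1.85 mL brought to 37.7 mL → factor 37.7/1.85 = 20.378
Step 2: 0.38 mL + 2450 μL = 2.83 mL total → factor 2.83/0.38 = 7.4474
Step 3: 1 mL + 2 mL = 3 mL total → factor 3/1 = 3
Step 4: 0.32 mL + 21.8 mL = 22.12 mL total → factor 22.12/0.32 = 69.125
Step 5: 0.38 mL brought to 3350 μL → factor 3.35/0.38 = 8.8158
Overall dilution factor = 20.378 × 7.4474 × 3 × 69.125 × 8.8158 = 2.7745 × 10^5
Stock = 8.65 nM × 2.7745 × 10^5 = 2.400 × 10^6 nM = 2.40 mM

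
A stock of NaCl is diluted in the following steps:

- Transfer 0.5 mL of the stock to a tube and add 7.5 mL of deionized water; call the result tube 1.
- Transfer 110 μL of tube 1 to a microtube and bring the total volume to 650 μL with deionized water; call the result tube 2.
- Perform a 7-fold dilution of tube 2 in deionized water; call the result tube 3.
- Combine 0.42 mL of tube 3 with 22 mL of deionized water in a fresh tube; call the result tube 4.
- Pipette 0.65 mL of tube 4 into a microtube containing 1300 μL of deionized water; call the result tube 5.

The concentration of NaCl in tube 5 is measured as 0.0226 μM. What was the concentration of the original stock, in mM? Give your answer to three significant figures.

2.40 mM

Step 1: 0.5 mL + 7.5 mL = 8 mL total → factor 8/0.5 = 16
Step 2: 110 μL brought to 650 μL → factor 650/110 = 5.9091
Step 3: 7-fold → factor 7
Step 4: 0.42 mL + 22 mL = 22.42 mL total → factor 22.42/0.42 = 53.381
Step 5: 0.65 mL + 1300 μL = 1.95 mL total → factor 1.95/0.65 = 3
Overall dilution factor = 16 × 5.9091 × 7 × 53.381 × 3 = 1.0599 × 10^5
Stock = 0.0226 μM × 1.0599 × 10^5 = 2395 μM = 2.40 mM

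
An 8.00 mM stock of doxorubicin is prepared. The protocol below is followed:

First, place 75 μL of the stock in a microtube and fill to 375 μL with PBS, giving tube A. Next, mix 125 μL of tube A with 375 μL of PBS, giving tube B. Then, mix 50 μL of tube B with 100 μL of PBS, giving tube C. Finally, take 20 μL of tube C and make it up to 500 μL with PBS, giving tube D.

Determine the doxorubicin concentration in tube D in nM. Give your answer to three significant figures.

Step 1: 75 μL brought to 375 μL → factor 375/75 = 5
Step 2: 125 μL + 375 μL = 500 μL total → factor 500/125 = 4
Step 3: 50 μL + 100 μL = 150 μL total → factor 150/50 = 3
Step 4: 20 μL brought to 500 μL → factor 500/20 = 25
Overall dilution factor = 5 × 4 × 3 × 25 = 1500
Final = 8.00 mM / 1500 = 0.005333 mM = 5.33 × 10^3 nM

5.33 × 10^3 nM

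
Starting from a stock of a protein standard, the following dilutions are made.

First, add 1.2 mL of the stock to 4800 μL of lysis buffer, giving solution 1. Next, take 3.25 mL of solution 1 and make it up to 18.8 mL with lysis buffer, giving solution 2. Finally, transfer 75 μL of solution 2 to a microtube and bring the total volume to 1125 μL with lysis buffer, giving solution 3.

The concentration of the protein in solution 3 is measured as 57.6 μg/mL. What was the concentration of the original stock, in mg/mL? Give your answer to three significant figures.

Step 1: 1.2 mL + 4800 μL = 6 mL total → factor 6/1.2 = 5
Step 2: 3.25 mL brought to 18.8 mL → factor 18.8/3.25 = 5.7846
Step 3: 75 μL brought to 1125 μL → factor 1125/75 = 15
Overall dilution factor = 5 × 5.7846 × 15 = 433.85
Stock = 57.6 μg/mL × 433.85 = 2.499 × 10^4 μg/mL = 25.0 mg/mL

25.0 mg/mL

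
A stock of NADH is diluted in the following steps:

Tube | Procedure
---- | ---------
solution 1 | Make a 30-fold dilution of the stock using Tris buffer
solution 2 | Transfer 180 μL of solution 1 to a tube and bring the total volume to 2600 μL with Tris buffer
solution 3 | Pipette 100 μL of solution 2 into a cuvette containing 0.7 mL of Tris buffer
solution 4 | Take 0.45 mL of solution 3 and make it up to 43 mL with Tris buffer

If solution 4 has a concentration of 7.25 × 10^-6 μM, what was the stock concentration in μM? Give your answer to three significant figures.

Step 1: 30-fold → factor 30
Step 2: 180 μL brought to 2600 μL → factor 2600/180 = 14.444
Step 3: 100 μL + 0.7 mL = 800 μL total → factor 800/100 = 8
Step 4: 0.45 mL brought to 43 mL → factor 43/0.45 = 95.556
Overall dilution factor = 30 × 14.444 × 8 × 95.556 = 3.3126 × 10^5
Stock = 7.25 × 10^-6 μM × 3.3126 × 10^5 = 2.40 μM

2.40 μM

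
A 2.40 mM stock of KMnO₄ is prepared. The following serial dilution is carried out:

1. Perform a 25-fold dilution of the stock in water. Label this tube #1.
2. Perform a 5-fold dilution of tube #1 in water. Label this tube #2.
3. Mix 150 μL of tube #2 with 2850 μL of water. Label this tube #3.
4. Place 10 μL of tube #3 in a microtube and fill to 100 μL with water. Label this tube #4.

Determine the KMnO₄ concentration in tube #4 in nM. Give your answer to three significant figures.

96.0 nM

Step 1: 25-fold → factor 25
Step 2: 5-fold → factor 5
Step 3: 150 μL + 2850 μL = 3000 μL total → factor 3000/150 = 20
Step 4: 10 μL brought to 100 μL → factor 100/10 = 10
Overall dilution factor = 25 × 5 × 20 × 10 = 25000
Final = 2.40 mM / 25000 = 9.600 × 10^-5 mM = 96.0 nM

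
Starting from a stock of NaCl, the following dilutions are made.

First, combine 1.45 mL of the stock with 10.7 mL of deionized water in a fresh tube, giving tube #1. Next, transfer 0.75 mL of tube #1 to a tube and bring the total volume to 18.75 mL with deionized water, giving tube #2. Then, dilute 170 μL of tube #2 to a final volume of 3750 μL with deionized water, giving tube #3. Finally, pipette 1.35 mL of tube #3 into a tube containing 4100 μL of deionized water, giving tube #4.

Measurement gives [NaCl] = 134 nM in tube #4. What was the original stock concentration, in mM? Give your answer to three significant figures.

Step 1: 1.45 mL + 10.7 mL = 12.15 mL total → factor 12.15/1.45 = 8.3793
Step 2: 0.75 mL brought to 18.75 mL → factor 18.75/0.75 = 25
Step 3: 170 μL brought to 3750 μL → factor 3750/170 = 22.059
Step 4: 1.35 mL + 4100 μL = 5.45 mL total → factor 5.45/1.35 = 4.037
Overall dilution factor = 8.3793 × 25 × 22.059 × 4.037 = 18655
Stock = 134 nM × 18655 = 2.500 × 10^6 nM = 2.50 mM

2.50 mM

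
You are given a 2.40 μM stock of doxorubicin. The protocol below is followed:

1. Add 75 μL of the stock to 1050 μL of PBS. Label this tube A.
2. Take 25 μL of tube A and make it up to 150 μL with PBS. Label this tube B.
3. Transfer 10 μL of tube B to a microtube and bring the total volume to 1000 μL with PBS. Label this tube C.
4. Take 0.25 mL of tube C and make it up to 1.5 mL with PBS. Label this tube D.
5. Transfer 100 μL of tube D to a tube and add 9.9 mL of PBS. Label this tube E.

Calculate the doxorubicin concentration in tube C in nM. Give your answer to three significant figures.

0.267 nM

Step 1: 75 μL + 1050 μL = 1125 μL total → factor 1125/75 = 15
Step 2: 25 μL brought to 150 μL → factor 150/25 = 6
Step 3: 10 μL brought to 1000 μL → factor 1000/10 = 100
Dilution factor through tube C = 15 × 6 × 100 = 9000
[tube C] = 2.40 μM / 9000 = 0.0002667 μM = 0.267 nM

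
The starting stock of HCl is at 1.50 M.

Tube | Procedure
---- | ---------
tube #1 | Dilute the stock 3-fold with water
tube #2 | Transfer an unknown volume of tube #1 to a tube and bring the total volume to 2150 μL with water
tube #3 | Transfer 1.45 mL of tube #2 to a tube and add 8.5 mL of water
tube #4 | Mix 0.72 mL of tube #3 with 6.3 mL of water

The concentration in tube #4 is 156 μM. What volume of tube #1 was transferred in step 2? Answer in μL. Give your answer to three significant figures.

44.9 μL

Step 1: 3-fold → factor 3
Step 2: v brought to 2150 μL → factor = 2150 μL/v
Step 3: 1.45 mL + 8.5 mL = 9.95 mL total → factor 9.95/1.45 = 6.8621
Step 4: 0.72 mL + 6.3 mL = 7.02 mL total → factor 7.02/0.72 = 9.75
Product of known-step factors = 200.72
Overall factor = 1.50 M / (156 μM) = 9615.4
Step-2 factor = 9615.4 / 200.72 = 47.906
v = 2150 μL / 47.906 = 44.9 μL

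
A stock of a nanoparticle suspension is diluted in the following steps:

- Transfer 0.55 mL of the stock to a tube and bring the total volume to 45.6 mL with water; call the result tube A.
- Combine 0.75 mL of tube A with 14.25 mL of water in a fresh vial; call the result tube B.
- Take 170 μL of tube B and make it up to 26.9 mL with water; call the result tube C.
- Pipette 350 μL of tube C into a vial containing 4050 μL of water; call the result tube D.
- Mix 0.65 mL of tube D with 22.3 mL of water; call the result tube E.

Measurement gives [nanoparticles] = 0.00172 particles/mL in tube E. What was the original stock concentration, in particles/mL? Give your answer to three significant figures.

2.00 × 10^5 particles/mL

Step 1: 0.55 mL brought to 45.6 mL → factor 45.6/0.55 = 82.909
Step 2: 0.75 mL + 14.25 mL = 15 mL total → factor 15/0.75 = 20
Step 3: 170 μL brought to 26.9 mL → factor 26900/170 = 158.24
Step 4: 350 μL + 4050 μL = 4400 μL total → factor 4400/350 = 12.571
Step 5: 0.65 mL + 22.3 mL = 22.95 mL total → factor 22.95/0.65 = 35.308
Overall dilution factor = 82.909 × 20 × 158.24 × 12.571 × 35.308 = 1.1646 × 10^8
Stock = 0.00172 particles/mL × 1.1646 × 10^8 = 2.00 × 10^5 particles/mL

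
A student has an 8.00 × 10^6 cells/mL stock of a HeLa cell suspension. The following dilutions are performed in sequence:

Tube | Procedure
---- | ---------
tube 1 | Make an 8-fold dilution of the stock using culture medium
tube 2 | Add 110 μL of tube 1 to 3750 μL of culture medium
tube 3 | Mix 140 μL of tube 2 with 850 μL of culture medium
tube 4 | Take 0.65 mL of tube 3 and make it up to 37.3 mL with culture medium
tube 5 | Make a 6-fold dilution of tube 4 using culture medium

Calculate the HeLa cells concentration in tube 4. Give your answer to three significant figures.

70.2 cells/mL

Step 1: 8-fold → factor 8
Step 2: 110 μL + 3750 μL = 3860 μL total → factor 3860/110 = 35.091
Step 3: 140 μL + 850 μL = 990 μL total → factor 990/140 = 7.0714
Step 4: 0.65 mL brought to 37.3 mL → factor 37.3/0.65 = 57.385
Dilution factor through tube 4 = 8 × 35.091 × 7.0714 × 57.385 = 1.1392 × 10^5
[tube 4] = 8.00 × 10^6 cells/mL / 1.1392 × 10^5 = 70.2 cells/mL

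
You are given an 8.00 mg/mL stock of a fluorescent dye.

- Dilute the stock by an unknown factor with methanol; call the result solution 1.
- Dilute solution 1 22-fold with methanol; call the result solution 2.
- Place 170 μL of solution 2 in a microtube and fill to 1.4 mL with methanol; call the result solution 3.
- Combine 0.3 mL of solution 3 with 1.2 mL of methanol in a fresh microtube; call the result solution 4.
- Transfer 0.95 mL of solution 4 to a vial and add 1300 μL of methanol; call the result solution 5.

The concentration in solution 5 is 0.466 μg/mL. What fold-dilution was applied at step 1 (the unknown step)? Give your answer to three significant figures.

8.00-fold

Step 1: unknown factor x
Step 2: 22-fold → factor 22
Step 3: 170 μL brought to 1.4 mL → factor 1400/170 = 8.2353
Step 4: 0.3 mL + 1.2 mL = 1.5 mL total → factor 1.5/0.3 = 5
Step 5: 0.95 mL + 1300 μL = 2.25 mL total → factor 2.25/0.95 = 2.3684
Product of known-step factors = 2145.5
Overall factor = 8.00 mg/mL / (0.466 μg/mL) = 17167
x = 17167 / 2145.5 = 8.00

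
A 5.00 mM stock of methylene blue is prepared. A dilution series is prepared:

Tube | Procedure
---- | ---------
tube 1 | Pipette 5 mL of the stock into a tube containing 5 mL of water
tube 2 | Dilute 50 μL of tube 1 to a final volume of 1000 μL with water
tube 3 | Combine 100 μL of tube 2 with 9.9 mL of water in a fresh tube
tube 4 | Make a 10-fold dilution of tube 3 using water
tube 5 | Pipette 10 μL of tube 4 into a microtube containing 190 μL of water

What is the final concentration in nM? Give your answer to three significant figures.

6.25 nM

Step 1: 5 mL + 5 mL = 10 mL total → factor 10/5 = 2
Step 2: 50 μL brought to 1000 μL → factor 1000/50 = 20
Step 3: 100 μL + 9.9 mL = 10000 μL total → factor 10000/100 = 100
Step 4: 10-fold → factor 10
Step 5: 10 μL + 190 μL = 200 μL total → factor 200/10 = 20
Overall dilution factor = 2 × 20 × 100 × 10 × 20 = 8 × 10^5
Final = 5.00 mM / 8 × 10^5 = 6.250 × 10^-6 mM = 6.25 nM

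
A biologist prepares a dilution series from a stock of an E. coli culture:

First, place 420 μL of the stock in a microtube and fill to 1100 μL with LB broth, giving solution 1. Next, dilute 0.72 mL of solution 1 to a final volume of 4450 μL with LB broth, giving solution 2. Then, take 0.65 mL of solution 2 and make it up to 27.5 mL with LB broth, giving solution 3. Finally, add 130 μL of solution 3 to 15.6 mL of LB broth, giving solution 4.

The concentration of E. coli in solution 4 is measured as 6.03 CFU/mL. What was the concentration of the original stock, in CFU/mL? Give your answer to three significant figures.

5.00 × 10^5 CFU/mL

Step 1: 420 μL brought to 1100 μL → factor 1100/420 = 2.619
Step 2: 0.72 mL brought to 4450 μL → factor 4.45/0.72 = 6.1806
Step 3: 0.65 mL brought to 27.5 mL → factor 27.5/0.65 = 42.308
Step 4: 130 μL + 15.6 mL = 15730 μL total → factor 15730/130 = 121
Overall dilution factor = 2.619 × 6.1806 × 42.308 × 121 = 82866
Stock = 6.03 CFU/mL × 82866 = 5.00 × 10^5 CFU/mL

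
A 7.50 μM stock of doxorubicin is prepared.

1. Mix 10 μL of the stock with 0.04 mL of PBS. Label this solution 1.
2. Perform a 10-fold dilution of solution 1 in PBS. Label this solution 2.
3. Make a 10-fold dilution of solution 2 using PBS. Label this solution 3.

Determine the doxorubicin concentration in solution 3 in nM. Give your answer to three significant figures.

15.0 nM

Step 1: 10 μL + 0.04 mL = 50 μL total → factor 50/10 = 5
Step 2: 10-fold → factor 10
Step 3: 10-fold → factor 10
Overall dilution factor = 5 × 10 × 10 = 500
Final = 7.50 μM / 500 = 0.01500 μM = 15.0 nM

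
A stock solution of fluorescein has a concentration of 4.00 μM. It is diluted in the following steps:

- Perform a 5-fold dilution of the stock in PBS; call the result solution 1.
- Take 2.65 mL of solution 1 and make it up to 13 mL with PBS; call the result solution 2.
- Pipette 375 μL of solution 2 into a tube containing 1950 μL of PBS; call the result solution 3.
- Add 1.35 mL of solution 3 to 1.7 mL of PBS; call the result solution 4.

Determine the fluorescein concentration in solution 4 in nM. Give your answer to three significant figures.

Step 1: 5-fold → factor 5
Step 2: 2.65 mL brought to 13 mL → factor 13/2.65 = 4.9057
Step 3: 375 μL + 1950 μL = 2325 μL total → factor 2325/375 = 6.2
Step 4: 1.35 mL + 1.7 mL = 3.05 mL total → factor 3.05/1.35 = 2.2593
Overall dilution factor = 5 × 4.9057 × 6.2 × 2.2593 = 343.58
Final = 4.00 μM / 343.58 = 0.01164 μM = 11.6 nM

11.6 nM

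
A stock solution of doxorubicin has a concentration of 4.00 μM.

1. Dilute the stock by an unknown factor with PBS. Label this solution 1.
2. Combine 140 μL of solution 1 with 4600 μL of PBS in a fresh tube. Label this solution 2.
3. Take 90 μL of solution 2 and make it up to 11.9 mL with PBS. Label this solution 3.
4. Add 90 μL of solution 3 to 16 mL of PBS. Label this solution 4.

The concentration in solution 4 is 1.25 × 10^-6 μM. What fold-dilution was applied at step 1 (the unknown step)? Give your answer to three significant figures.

4.00-fold

Step 1: unknown factor x
Step 2: 140 μL + 4600 μL = 4740 μL total → factor 4740/140 = 33.857
Step 3: 90 μL brought to 11.9 mL → factor 11900/90 = 132.22
Step 4: 90 μL + 16 mL = 16090 μL total → factor 16090/90 = 178.78
Product of known-step factors = 8.0033 × 10^5
Overall factor = 4.00 μM / (1.25 × 10^-6 μM) = 3.2 × 10^6
x = 3.2 × 10^6 / 8.0033 × 10^5 = 4.00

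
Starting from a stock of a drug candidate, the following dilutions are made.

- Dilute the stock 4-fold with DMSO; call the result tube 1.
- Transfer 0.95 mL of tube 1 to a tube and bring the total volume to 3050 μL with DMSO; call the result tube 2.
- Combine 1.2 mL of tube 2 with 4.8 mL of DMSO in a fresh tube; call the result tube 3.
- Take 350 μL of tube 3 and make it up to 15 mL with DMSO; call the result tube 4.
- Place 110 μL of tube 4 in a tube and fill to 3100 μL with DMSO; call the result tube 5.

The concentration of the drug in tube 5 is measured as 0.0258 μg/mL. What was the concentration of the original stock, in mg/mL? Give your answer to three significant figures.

Step 1: 4-fold → factor 4
Step 2: 0.95 mL brought to 3050 μL → factor 3.05/0.95 = 3.2105
Step 3: 1.2 mL + 4.8 mL = 6 mL total → factor 6/1.2 = 5
Step 4: 350 μL brought to 15 mL → factor 15000/350 = 42.857
Step 5: 110 μL brought to 3100 μL → factor 3100/110 = 28.182
Overall dilution factor = 4 × 3.2105 × 5 × 42.857 × 28.182 = 77553
Stock = 0.0258 μg/mL × 77553 = 2001 μg/mL = 2.00 mg/mL

2.00 mg/mL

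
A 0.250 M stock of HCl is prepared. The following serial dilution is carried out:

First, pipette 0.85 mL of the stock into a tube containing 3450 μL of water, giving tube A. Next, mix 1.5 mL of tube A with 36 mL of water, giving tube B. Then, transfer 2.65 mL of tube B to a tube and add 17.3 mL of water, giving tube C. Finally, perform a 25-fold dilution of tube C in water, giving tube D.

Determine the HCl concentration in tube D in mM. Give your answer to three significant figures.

0.0105 mM

Step 1: 0.85 mL + 3450 μL = 4.3 mL total → factor 4.3/0.85 = 5.0588
Step 2: 1.5 mL + 36 mL = 37.5 mL total → factor 37.5/1.5 = 25
Step 3: 2.65 mL + 17.3 mL = 19.95 mL total → factor 19.95/2.65 = 7.5283
Step 4: 25-fold → factor 25
Overall dilution factor = 5.0588 × 25 × 7.5283 × 25 = 23803
Final = 0.250 M / 23803 = 1.050 × 10^-5 M = 0.0105 mM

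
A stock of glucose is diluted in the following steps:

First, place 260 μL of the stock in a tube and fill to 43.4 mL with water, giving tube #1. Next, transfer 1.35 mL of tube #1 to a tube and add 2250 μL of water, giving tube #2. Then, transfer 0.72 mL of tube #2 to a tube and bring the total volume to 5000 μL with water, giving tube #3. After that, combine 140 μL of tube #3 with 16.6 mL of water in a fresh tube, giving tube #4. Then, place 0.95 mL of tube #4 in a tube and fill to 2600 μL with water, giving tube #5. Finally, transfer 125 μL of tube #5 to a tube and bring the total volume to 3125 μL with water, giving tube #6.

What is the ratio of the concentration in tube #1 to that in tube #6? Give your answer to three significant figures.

1.52 × 10^5

Step 1: 260 μL brought to 43.4 mL → factor 43400/260 = 166.92
Step 2: 1.35 mL + 2250 μL = 3.6 mL total → factor 3.6/1.35 = 2.6667
Step 3: 0.72 mL brought to 5000 μL → factor 5/0.72 = 6.9444
Step 4: 140 μL + 16.6 mL = 16740 μL total → factor 16740/140 = 119.57
Step 5: 0.95 mL brought to 2600 μL → factor 2.6/0.95 = 2.7368
Step 6: 125 μL brought to 3125 μL → factor 3125/125 = 25
Dilution factor to tube #1 = 166.92; to tube #6 = 2.5289 × 10^7
[tube #1]/[tube #6] = (factor to tube #6)/(factor to tube #1) = 2.5289 × 10^7/166.92 = 1.52 × 10^5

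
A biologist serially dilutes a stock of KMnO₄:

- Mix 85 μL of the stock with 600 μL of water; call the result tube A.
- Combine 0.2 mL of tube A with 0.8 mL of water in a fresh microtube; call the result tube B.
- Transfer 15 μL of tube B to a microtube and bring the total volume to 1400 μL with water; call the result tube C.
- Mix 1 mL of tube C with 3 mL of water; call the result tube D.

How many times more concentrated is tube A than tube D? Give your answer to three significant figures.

Step 1: 85 μL + 600 μL = 685 μL total → factor 685/85 = 8.0588
Step 2: 0.2 mL + 0.8 mL = 1 mL total → factor 1/0.2 = 5
Step 3: 15 μL brought to 1400 μL → factor 1400/15 = 93.333
Step 4: 1 mL + 3 mL = 4 mL total → factor 4/1 = 4
Dilution factor to tube A = 8.0588; to tube D = 15043
[tube A]/[tube D] = (factor to tube D)/(factor to tube A) = 15043/8.0588 = 1.87 × 10^3

1.87 × 10^3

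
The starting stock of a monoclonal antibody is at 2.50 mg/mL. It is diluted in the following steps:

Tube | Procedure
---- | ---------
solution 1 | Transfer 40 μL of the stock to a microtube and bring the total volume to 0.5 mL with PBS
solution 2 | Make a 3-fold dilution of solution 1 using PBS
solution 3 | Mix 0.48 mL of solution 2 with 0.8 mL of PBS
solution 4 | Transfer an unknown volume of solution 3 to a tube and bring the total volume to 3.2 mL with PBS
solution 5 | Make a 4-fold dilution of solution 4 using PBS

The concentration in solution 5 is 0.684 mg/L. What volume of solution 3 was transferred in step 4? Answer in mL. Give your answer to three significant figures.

0.350 mL

Step 1: 40 μL brought to 0.5 mL → factor 500/40 = 12.5
Step 2: 3-fold → factor 3
Step 3: 0.48 mL + 0.8 mL = 1.28 mL total → factor 1.28/0.48 = 2.6667
Step 4: v brought to 3.2 mL → factor = 3.2 mL/v
Step 5: 4-fold → factor 4
Product of known-step factors = 400
Overall factor = 2.50 mg/mL / (0.684 mg/L) = 3655
Step-4 factor = 3655 / 400 = 9.1374
v = 3.2 mL / 9.1374 = 0.350 mL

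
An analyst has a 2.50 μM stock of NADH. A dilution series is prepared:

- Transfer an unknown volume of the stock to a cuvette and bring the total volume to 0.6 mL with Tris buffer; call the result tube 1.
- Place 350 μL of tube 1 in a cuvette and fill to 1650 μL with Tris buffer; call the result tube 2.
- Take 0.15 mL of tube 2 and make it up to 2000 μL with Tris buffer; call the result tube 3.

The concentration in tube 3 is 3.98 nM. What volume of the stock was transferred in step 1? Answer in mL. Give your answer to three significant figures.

Step 1: v brought to 0.6 mL → factor = 0.6 mL/v
Step 2: 350 μL brought to 1650 μL → factor 1650/350 = 4.7143
Step 3: 0.15 mL brought to 2000 μL → factor 2/0.15 = 13.333
Product of known-step factors = 62.857
Overall factor = 2.50 μM / (3.98 nM) = 628.14
Step-1 factor = 628.14 / 62.857 = 9.9931
v = 0.6 mL / 9.9931 = 0.0600 mL

0.0600 mL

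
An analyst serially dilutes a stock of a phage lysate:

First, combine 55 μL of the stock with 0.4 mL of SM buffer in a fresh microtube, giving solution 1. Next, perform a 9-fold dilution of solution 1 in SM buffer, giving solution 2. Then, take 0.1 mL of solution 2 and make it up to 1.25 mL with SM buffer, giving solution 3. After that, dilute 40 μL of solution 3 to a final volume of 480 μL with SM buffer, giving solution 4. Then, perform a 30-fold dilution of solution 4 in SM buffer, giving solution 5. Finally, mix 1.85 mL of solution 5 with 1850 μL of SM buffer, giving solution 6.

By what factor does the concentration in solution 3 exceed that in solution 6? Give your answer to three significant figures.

Step 1: 55 μL + 0.4 mL = 455 μL total → factor 455/55 = 8.2727
Step 2: 9-fold → factor 9
Step 3: 0.1 mL brought to 1.25 mL → factor 1.25/0.1 = 12.5
Step 4: 40 μL brought to 480 μL → factor 480/40 = 12
Step 5: 30-fold → factor 30
Step 6: 1.85 mL + 1850 μL = 3.7 mL total → factor 3.7/1.85 = 2
Dilution factor to solution 3 = 930.68; to solution 6 = 6.7009 × 10^5
[solution 3]/[solution 6] = (factor to solution 6)/(factor to solution 3) = 6.7009 × 10^5/930.68 = 720

720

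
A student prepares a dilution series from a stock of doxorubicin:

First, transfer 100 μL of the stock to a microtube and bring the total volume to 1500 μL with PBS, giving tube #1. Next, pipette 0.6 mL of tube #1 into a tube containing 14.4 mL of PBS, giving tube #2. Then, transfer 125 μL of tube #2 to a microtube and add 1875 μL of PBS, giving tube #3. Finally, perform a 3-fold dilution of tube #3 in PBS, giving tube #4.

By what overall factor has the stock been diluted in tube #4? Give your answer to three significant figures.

Step 1: 100 μL brought to 1500 μL → factor 1500/100 = 15
Step 2: 0.6 mL + 14.4 mL = 15 mL total → factor 15/0.6 = 25
Step 3: 125 μL + 1875 μL = 2000 μL total → factor 2000/125 = 16
Step 4: 3-fold → factor 3
Overall dilution factor = 15 × 25 × 16 × 3 = 18000

1.80 × 10^4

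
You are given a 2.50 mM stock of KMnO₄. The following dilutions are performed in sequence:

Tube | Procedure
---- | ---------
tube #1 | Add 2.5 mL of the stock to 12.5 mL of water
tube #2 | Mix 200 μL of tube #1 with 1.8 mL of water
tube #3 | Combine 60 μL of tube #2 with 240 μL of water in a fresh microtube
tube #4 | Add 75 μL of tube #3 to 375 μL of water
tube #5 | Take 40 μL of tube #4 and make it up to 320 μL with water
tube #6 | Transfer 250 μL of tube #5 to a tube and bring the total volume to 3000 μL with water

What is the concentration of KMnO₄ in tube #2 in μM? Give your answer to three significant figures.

Step 1: 2.5 mL + 12.5 mL = 15 mL total → factor 15/2.5 = 6
Step 2: 200 μL + 1.8 mL = 2000 μL total → factor 2000/200 = 10
Dilution factor through tube #2 = 6 × 10 = 60
[tube #2] = 2.50 mM / 60 = 0.04167 mM = 41.7 μM

41.7 μM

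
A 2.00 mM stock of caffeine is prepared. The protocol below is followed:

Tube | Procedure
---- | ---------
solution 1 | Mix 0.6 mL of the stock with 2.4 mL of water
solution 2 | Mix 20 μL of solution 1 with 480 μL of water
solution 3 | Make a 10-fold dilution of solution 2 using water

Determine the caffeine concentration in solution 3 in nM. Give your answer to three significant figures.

1.60 × 10^3 nM

Step 1: 0.6 mL + 2.4 mL = 3 mL total → factor 3/0.6 = 5
Step 2: 20 μL + 480 μL = 500 μL total → factor 500/20 = 25
Step 3: 10-fold → factor 10
Overall dilution factor = 5 × 25 × 10 = 1250
Final = 2.00 mM / 1250 = 0.001600 mM = 1.60 × 10^3 nM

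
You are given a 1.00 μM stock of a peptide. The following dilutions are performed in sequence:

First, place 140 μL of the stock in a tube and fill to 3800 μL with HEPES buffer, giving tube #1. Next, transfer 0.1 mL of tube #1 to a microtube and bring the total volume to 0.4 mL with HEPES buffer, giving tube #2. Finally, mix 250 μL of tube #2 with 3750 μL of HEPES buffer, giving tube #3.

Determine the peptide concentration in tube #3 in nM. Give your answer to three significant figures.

0.576 nM

Step 1: 140 μL brought to 3800 μL → factor 3800/140 = 27.143
Step 2: 0.1 mL brought to 0.4 mL → factor 0.4/0.1 = 4
Step 3: 250 μL + 3750 μL = 4000 μL total → factor 4000/250 = 16
Overall dilution factor = 27.143 × 4 × 16 = 1737.1
Final = 1.00 μM / 1737.1 = 0.0005757 μM = 0.576 nM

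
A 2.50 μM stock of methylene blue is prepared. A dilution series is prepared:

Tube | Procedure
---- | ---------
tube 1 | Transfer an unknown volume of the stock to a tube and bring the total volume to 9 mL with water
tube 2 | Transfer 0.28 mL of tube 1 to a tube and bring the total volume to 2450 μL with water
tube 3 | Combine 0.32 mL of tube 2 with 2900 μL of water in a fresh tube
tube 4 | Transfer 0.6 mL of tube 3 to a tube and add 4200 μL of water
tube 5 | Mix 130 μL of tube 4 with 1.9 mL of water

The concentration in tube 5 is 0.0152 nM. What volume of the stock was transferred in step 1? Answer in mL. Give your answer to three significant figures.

0.602 mL

Step 1: v brought to 9 mL → factor = 9 mL/v
Step 2: 0.28 mL brought to 2450 μL → factor 2.45/0.28 = 8.75
Step 3: 0.32 mL + 2900 μL = 3.22 mL total → factor 3.22/0.32 = 10.062
Step 4: 0.6 mL + 4200 μL = 4.8 mL total → factor 4.8/0.6 = 8
Step 5: 130 μL + 1.9 mL = 2030 μL total → factor 2030/130 = 15.615
Product of known-step factors = 10999
Overall factor = 2.50 μM / (0.0152 nM) = 1.6447 × 10^5
Step-1 factor = 1.6447 × 10^5 / 10999 = 14.953
v = 9 mL / 14.953 = 0.602 mL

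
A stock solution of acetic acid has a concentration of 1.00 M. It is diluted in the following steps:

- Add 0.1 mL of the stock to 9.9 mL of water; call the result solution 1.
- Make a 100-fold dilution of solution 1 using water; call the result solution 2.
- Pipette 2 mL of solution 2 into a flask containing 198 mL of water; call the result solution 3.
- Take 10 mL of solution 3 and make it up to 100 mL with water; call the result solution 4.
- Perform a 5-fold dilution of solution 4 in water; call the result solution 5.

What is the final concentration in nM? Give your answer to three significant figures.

20.0 nM

Step 1: 0.1 mL + 9.9 mL = 10 mL total → factor 10/0.1 = 100
Step 2: 100-fold → factor 100
Step 3: 2 mL + 198 mL = 200 mL total → factor 200/2 = 100
Step 4: 10 mL brought to 100 mL → factor 100/10 = 10
Step 5: 5-fold → factor 5
Overall dilution factor = 100 × 100 × 100 × 10 × 5 = 5 × 10^7
Final = 1.00 M / 5 × 10^7 = 2.000 × 10^-8 M = 20.0 nM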